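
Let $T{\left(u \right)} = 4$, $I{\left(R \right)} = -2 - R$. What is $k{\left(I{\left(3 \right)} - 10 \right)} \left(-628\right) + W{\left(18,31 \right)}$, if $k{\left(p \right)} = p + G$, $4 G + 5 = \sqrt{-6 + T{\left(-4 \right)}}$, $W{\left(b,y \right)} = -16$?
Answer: $10189 - 157 i \sqrt{2} \approx 10189.0 - 222.03 i$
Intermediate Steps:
$G = - \frac{5}{4} + \frac{i \sqrt{2}}{4}$ ($G = - \frac{5}{4} + \frac{\sqrt{-6 + 4}}{4} = - \frac{5}{4} + \frac{\sqrt{-2}}{4} = - \frac{5}{4} + \frac{i \sqrt{2}}{4} \approx -1.25 + 0.35355 i$)
$k{\left(p \right)} = - \frac{5}{4} + p + \frac{i \sqrt{2}}{4}$ ($k{\left(p \right)} = p - \left(\frac{5}{4} - \frac{i \sqrt{2}}{4}\right) = - \frac{5}{4} + p + \frac{i \sqrt{2}}{4}$)
$k{\left(I{\left(3 \right)} - 10 \right)} \left(-628\right) + W{\left(18,31 \right)} = \left(- \frac{5}{4} - 15 + \frac{i \sqrt{2}}{4}\right) \left(-628\right) - 16 = \left(- \frac{65}{4} + \frac{i \sqrt{2}}{4}\right) \left(-628\right) - 16 = \left(10205 - 157 i \sqrt{2}\right) - 16 = 10189 - 157 i \sqrt{2}$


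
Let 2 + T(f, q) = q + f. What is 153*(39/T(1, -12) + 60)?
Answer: 8721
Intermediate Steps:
T(f, q) = -2 + f + q (T(f, q) = -2 + (q + f) = -2 + (f + q) = -2 + f + q)
153*(39/T(1, -12) + 60) = 153*(39/(-2 + 1 - 12) + 60) = 153*(39/(-13) + 60) = 153*(39*(-1/13) + 60) = 153*(-3 + 60) = 153*57 = 8721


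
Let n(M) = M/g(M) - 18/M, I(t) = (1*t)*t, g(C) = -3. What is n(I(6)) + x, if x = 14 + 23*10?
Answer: 463/2 ≈ 231.50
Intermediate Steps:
x = 244 (x = 14 + 230 = 244)
I(t) = t**2 (I(t) = t*t = t**2)
n(M) = -18/M - M/3 (n(M) = M/(-3) - 18/M = M*(-1/3) - 18/M = -M/3 - 18/M = -18/M - M/3)
n(I(6)) + x = (-18/(6**2) - 1/3*6**2) + 244 = (-18/36 - 1/3*36) + 244 = (-18*1/36 - 12) + 244 = (-1/2 - 12) + 244 = -25/2 + 244 = 463/2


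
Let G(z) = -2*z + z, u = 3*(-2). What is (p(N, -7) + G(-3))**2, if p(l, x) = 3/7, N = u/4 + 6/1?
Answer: 576/49 ≈ 11.755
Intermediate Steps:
u = -6
G(z) = -z
N = 9/2 (N = -6/4 + 6/1 = -6*1/4 + 6*1 = -3/2 + 6 = 9/2 ≈ 4.5000)
p(l, x) = 3/7 (p(l, x) = 3*(1/7) = 3/7)
(p(N, -7) + G(-3))**2 = (3/7 - 1*(-3))**2 = (3/7 + 3)**2 = (24/7)**2 = 576/49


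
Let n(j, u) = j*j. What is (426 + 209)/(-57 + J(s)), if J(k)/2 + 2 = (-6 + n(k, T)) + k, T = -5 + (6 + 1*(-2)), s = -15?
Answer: 635/347 ≈ 1.8300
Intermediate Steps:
T = -1 (T = -5 + (6 - 2) = -5 + 4 = -1)
n(j, u) = j**2
J(k) = -16 + 2*k + 2*k**2 (J(k) = -4 + 2*((-6 + k**2) + k) = -4 + 2*(-6 + k + k**2) = -4 + (-12 + 2*k + 2*k**2) = -16 + 2*k + 2*k**2)
(426 + 209)/(-57 + J(s)) = (426 + 209)/(-57 + (-16 + 2*(-15) + 2*(-15)**2)) = 635/(-57 + (-16 - 30 + 2*225)) = 635/(-57 + (-16 - 30 + 450)) = 635/(-57 + 404) = 635/347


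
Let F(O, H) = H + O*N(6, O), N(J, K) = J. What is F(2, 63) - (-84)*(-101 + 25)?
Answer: -6309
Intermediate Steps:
F(O, H) = H + 6*O (F(O, H) = H + O*6 = H + 6*O)
F(2, 63) - (-84)*(-101 + 25) = (63 + 6*2) - (-84)*(-101 + 25) = (63 + 12) - (-84)*(-76) = 75 - 1*6384 = 75 - 6384 = -6309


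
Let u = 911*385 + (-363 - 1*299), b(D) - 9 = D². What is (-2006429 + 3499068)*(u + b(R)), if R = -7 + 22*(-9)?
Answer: 585274200373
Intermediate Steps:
R = -205 (R = -7 - 198 = -205)
b(D) = 9 + D²
u = 350073 (u = 350735 + (-363 - 299) = 350735 - 662 = 350073)
(-2006429 + 3499068)*(u + b(R)) = (-2006429 + 3499068)*(350073 + (9 + (-205)²)) = 1492639*(350073 + (9 + 42025)) = 1492639*(350073 + 42034) = 1492639*392107 = 585274200373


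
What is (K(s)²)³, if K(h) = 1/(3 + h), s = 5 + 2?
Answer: 1/1000000 ≈ 1.0000e-6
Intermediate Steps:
s = 7
(K(s)²)³ = ((1/(3 + 7))²)³ = ((1/10)²)³ = ((⅒)²)³ = (1/100)³ = 1/1000000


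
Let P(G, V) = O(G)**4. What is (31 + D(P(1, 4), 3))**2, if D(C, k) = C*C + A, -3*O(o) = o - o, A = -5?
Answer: 676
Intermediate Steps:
O(o) = 0 (O(o) = -(o - o)/3 = -1/3*0 = 0)
P(G, V) = 0 (P(G, V) = 0**4 = 0)
D(C, k) = -5 + C**2 (D(C, k) = C*C - 5 = C**2 - 5 = -5 + C**2)
(31 + D(P(1, 4), 3))**2 = (31 + (-5 + 0**2))**2 = (31 + (-5 + 0))**2 = (31 - 5)**2 = 26**2 = 676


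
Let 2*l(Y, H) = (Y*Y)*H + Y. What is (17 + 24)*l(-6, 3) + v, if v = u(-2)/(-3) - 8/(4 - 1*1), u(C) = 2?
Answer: 6263/3 ≈ 2087.7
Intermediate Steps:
l(Y, H) = Y/2 + H*Y**2/2 (l(Y, H) = ((Y*Y)*H + Y)/2 = (Y**2*H + Y)/2 = (H*Y**2 + Y)/2 = (Y + H*Y**2)/2 = Y/2 + H*Y**2/2)
v = -10/3 (v = 2/(-3) - 8/(4 - 1*1) = 2*(-1/3) - 8/(4 - 1) = -2/3 - 8/3 = -10/3 ≈ -3.3333)
(17 + 24)*l(-6, 3) + v = (17 + 24)*((1/2)*(-6)*(1 + 3*(-6))) - 10/3 = 41*((1/2)*(-6)*(1 - 18)) - 10/3 = 41*((1/2)*(-6)*(-17)) - 10/3 = 41*51 - 10/3 = 2091 - 10/3 = 6263/3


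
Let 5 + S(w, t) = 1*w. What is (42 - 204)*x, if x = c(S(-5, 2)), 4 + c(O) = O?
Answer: 2268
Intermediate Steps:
S(w, t) = -5 + w (S(w, t) = -5 + 1*w = -5 + w)
c(O) = -4 + O
x = -14 (x = -4 + (-5 - 5) = -4 - 10 = -14)
(42 - 204)*x = (42 - 204)*(-14) = -162*(-14) = 2268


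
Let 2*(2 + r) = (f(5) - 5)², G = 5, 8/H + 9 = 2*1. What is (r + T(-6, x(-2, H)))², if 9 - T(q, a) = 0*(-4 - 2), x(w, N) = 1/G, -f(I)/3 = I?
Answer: 42849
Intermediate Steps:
H = -8/7 (H = 8/(-9 + 2*1) = 8/(-9 + 2) = 8/(-7) = 8*(-⅐) = -8/7 ≈ -1.1429)
f(I) = -3*I
x(w, N) = ⅕ (x(w, N) = 1/5 = ⅕)
T(q, a) = 9 (T(q, a) = 9 - 0*(-4 - 2) = 9 - 0*(-6) = 9 - 1*0 = 9 + 0 = 9)
r = 198 (r = -2 + (-3*5 - 5)²/2 = -2 + (-15 - 5)²/2 = -2 + (½)*(-20)² = -2 + (½)*400 = -2 + 200 = 198)
(r + T(-6, x(-2, H)))² = (198 + 9)² = 207² = 42849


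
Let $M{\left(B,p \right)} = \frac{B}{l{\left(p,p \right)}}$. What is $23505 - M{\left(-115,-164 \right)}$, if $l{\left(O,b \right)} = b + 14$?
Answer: $\frac{705127}{30} \approx 23504.0$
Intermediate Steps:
$l{\left(O,b \right)} = 14 + b$
$M{\left(B,p \right)} = \frac{B}{14 + p}$
$23505 - M{\left(-115,-164 \right)} = 23505 - - \frac{115}{14 - 164} = 23505 - - \frac{115}{-150} = 23505 - \left(-115\right) \left(- \frac{1}{150}\right) = 23505 - \frac{23}{30} = \frac{705127}{30}$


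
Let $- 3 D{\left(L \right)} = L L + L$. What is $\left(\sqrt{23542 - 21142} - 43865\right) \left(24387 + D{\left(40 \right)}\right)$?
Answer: $- \frac{3137268665}{3} + \frac{1430420 \sqrt{6}}{3} \approx -1.0446 \cdot 10^{9}$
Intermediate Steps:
$D{\left(L \right)} = - \frac{L}{3} - \frac{L^{2}}{3}$ ($D{\left(L \right)} = - \frac{L L + L}{3} = - \frac{L^{2} + L}{3} = - \frac{L + L^{2}}{3} = - \frac{L}{3} - \frac{L^{2}}{3}$)
$\left(\sqrt{23542 - 21142} - 43865\right) \left(24387 + D{\left(40 \right)}\right) = \left(\sqrt{23542 - 21142} - 43865\right) \left(24387 - \frac{40 \left(1 + 40\right)}{3}\right) = \left(\sqrt{2400} - 43865\right) \left(24387 - \frac{40}{3} \cdot 41\right) = \left(20 \sqrt{6} - 43865\right) \left(24387 - \frac{1640}{3}\right) = \left(-43865 + 20 \sqrt{6}\right) \frac{71521}{3} = - \frac{3137268665}{3} + \frac{1430420 \sqrt{6}}{3}$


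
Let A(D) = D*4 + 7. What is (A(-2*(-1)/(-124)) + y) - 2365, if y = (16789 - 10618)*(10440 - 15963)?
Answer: -1056628523/31 ≈ -3.4085e+7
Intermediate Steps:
A(D) = 7 + 4*D (A(D) = 4*D + 7 = 7 + 4*D)
y = -34082433 (y = 6171*(-5523) = -34082433)
(A(-2*(-1)/(-124)) + y) - 2365 = ((7 + 4*(-2*(-1)/(-124))) - 34082433) - 2365 = ((7 + 4*(2*(-1/124))) - 34082433) - 2365 = ((7 + 4*(-1/62)) - 34082433) - 2365 = ((7 - 2/31) - 34082433) - 2365 = (215/31 - 34082433) - 2365 = -1056555208/31 - 2365 = -1056628523/31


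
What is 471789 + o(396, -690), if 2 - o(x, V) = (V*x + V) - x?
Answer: 746117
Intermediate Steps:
o(x, V) = 2 + x - V - V*x (o(x, V) = 2 - ((V*x + V) - x) = 2 - ((V + V*x) - x) = 2 - (V - x + V*x) = 2 + (x - V - V*x) = 2 + x - V - V*x)
471789 + o(396, -690) = 471789 + (2 + 396 - 1*(-690) - 1*(-690)*396) = 471789 + (2 + 396 + 690 + 273240) = 471789 + 274328 = 746117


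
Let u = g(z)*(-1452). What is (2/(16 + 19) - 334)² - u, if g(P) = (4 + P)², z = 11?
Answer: 536816844/1225 ≈ 4.3822e+5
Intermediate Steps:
u = -326700 (u = (4 + 11)²*(-1452) = 15²*(-1452) = 225*(-1452) = -326700)
(2/(16 + 19) - 334)² - u = (2/(16 + 19) - 334)² - 1*(-326700) = (2/35 - 334)² + 326700 = (-11688/35)² + 326700 = 136609344/1225 + 326700 = 536816844/1225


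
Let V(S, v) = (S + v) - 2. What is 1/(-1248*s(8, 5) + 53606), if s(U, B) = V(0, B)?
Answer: 1/49862 ≈ 2.0055e-5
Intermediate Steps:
V(S, v) = -2 + S + v
s(U, B) = -2 + B (s(U, B) = -2 + 0 + B = -2 + B)
1/(-1248*s(8, 5) + 53606) = 1/(-1248*(-2 + 5) + 53606) = 1/(-1248*3 + 53606) = 1/(-3744 + 53606) = 1/49862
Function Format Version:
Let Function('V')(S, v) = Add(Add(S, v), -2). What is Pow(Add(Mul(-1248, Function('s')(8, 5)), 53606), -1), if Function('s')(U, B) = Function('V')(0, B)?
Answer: Rational(1, 49862) ≈ 2.0055e-5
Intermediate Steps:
Function('V')(S, v) = Add(-2, S, v)
Function('s')(U, B) = Add(-2, B) (Function('s')(U, B) = Add(-2, 0, B) = Add(-2, B))
Pow(Add(Mul(-1248, Function('s')(8, 5)), 53606), -1) = Pow(Add(Mul(-1248, Add(-2, 5)), 53606), -1) = Pow(Add(Mul(-1248, 3), 53606), -1) = Pow(Add(-3744, 53606), -1) = Pow(49862, -1) = Rational(1, 49862)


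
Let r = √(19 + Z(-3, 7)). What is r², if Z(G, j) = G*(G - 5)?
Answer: 43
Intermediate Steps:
Z(G, j) = G*(-5 + G)
r = √43 (r = √(19 - 3*(-5 - 3)) = √(19 - 3*(-8)) = √(19 + 24) = √43 ≈ 6.5574)
r² = (√43)² = 43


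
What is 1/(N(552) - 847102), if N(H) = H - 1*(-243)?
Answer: -1/846307 ≈ -1.1816e-6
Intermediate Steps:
N(H) = 243 + H (N(H) = H + 243 = 243 + H)
1/(N(552) - 847102) = 1/((243 + 552) - 847102) = 1/(795 - 847102) = 1/(-846307) = -1/846307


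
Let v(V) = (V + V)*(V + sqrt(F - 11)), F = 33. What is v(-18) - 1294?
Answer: -646 - 36*sqrt(22) ≈ -814.86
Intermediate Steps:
v(V) = 2*V*(V + sqrt(22)) (v(V) = (V + V)*(V + sqrt(33 - 11)) = (2*V)*(V + sqrt(22)) = 2*V*(V + sqrt(22)))
v(-18) - 1294 = 2*(-18)*(-18 + sqrt(22)) - 1294 = (648 - 36*sqrt(22)) - 1294 = -646 - 36*sqrt(22)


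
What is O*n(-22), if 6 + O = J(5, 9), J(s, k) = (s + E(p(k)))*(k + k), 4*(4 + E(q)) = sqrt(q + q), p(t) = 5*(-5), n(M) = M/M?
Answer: 12 + 45*I*sqrt(2)/2 ≈ 12.0 + 31.82*I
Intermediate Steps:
n(M) = 1
p(t) = -25
E(q) = -4 + sqrt(2)*sqrt(q)/4 (E(q) = -4 + sqrt(q + q)/4 = -4 + sqrt(2*q)/4 = -4 + (sqrt(2)*sqrt(q))/4 = -4 + sqrt(2)*sqrt(q)/4)
J(s, k) = 2*k*(-4 + s + 5*I*sqrt(2)/4) (J(s, k) = (s + (-4 + sqrt(2)*sqrt(-25)/4))*(k + k) = (s + (-4 + sqrt(2)*(5*I)/4))*(2*k) = (s + (-4 + 5*I*sqrt(2)/4))*(2*k) = (-4 + s + 5*I*sqrt(2)/4)*(2*k) = 2*k*(-4 + s + 5*I*sqrt(2)/4))
O = 12 + 45*I*sqrt(2)/2 (O = -6 + (1/2)*9*(-16 + 4*5 + 5*I*sqrt(2)) = -6 + (1/2)*9*(-16 + 20 + 5*I*sqrt(2)) = -6 + (1/2)*9*(4 + 5*I*sqrt(2)) = -6 + (18 + 45*I*sqrt(2)/2) = 12 + 45*I*sqrt(2)/2 ≈ 12.0 + 31.82*I)
O*n(-22) = (12 + 45*I*sqrt(2)/2)*1 = 12 + 45*I*sqrt(2)/2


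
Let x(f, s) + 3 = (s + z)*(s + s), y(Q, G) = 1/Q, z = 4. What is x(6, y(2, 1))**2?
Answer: 9/4 ≈ 2.2500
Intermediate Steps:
x(f, s) = -3 + 2*s*(4 + s) (x(f, s) = -3 + (s + 4)*(s + s) = -3 + (4 + s)*(2*s) = -3 + 2*s*(4 + s))
x(6, y(2, 1))**2 = (-3 + 2*(1/2)**2 + 8/2)**2 = (-3 + 2*(1/2)**2 + 8*(1/2))**2 = (-3 + 2*(1/4) + 4)**2 = (-3 + 1/2 + 4)**2 = (3/2)**2 = 9/4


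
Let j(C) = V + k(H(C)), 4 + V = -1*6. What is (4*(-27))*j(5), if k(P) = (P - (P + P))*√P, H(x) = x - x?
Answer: 1080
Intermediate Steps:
V = -10 (V = -4 - 1*6 = -4 - 6 = -10)
H(x) = 0
k(P) = -P^(3/2) (k(P) = (P - 2*P)*√P = (-P)*√P = -P^(3/2))
j(C) = -10 (j(C) = -10 - 0^(3/2) = -10 - 1*0 = -10 + 0 = -10)
(4*(-27))*j(5) = (4*(-27))*(-10) = -108*(-10) = 1080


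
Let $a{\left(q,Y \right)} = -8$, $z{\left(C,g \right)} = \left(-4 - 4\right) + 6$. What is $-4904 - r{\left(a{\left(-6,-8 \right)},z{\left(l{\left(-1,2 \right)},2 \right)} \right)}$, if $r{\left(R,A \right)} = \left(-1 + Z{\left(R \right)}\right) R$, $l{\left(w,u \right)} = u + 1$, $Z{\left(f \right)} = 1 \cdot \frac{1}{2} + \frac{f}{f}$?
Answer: $-4900$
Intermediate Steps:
$Z{\left(f \right)} = \frac{3}{2}$ ($Z{\left(f \right)} = 1 \cdot \frac{1}{2} + 1 = \frac{1}{2} + 1 = \frac{3}{2}$)
$l{\left(w,u \right)} = 1 + u$
$z{\left(C,g \right)} = -2$ ($z{\left(C,g \right)} = -8 + 6 = -2$)
$r{\left(R,A \right)} = \frac{R}{2}$ ($r{\left(R,A \right)} = \left(-1 + \frac{3}{2}\right) R = \frac{R}{2}$)
$-4904 - r{\left(a{\left(-6,-8 \right)},z{\left(l{\left(-1,2 \right)},2 \right)} \right)} = -4904 - \frac{1}{2} \left(-8\right) = -4904 - -4 = -4904 + 4 = -4900$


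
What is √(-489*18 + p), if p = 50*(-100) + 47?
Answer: I*√13755 ≈ 117.28*I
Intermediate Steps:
p = -4953 (p = -5000 + 47 = -4953)
√(-489*18 + p) = √(-489*18 - 4953) = √(-8802 - 4953) = √(-13755) = I*√13755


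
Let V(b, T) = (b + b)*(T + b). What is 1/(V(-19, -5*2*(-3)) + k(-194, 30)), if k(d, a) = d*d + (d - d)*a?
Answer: 1/37218 ≈ 2.6869e-5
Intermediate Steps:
V(b, T) = 2*b*(T + b) (V(b, T) = (2*b)*(T + b) = 2*b*(T + b))
k(d, a) = d² (k(d, a) = d² + 0*a = d² + 0 = d²)
1/(V(-19, -5*2*(-3)) + k(-194, 30)) = 1/(2*(-19)*(-5*2*(-3) - 19) + (-194)²) = 1/(2*(-19)*(-10*(-3) - 19) + 37636) = 1/(2*(-19)*(30 - 19) + 37636) = 1/(2*(-19)*11 + 37636) = 1/(-418 + 37636) = 1/37218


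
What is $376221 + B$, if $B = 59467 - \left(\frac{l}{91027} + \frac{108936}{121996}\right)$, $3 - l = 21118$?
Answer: $\frac{1209569338653491}{2776232473} \approx 4.3569 \cdot 10^{5}$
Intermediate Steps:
$l = -21115$ ($l = 3 - 21118 = -21115$)
$B = \frac{165092381428958}{2776232473}$ ($B = 59467 - \left(- \frac{21115}{91027} + \frac{108936}{121996}\right) = 59467 - \left(\left(-21115\right) \frac{1}{91027} + 108936 \cdot \frac{1}{121996}\right) = 59467 - \left(- \frac{21115}{91027} + \frac{27234}{30499}\right) = 59467 - \frac{1835042933}{2776232473} = \frac{165092381428958}{2776232473} \approx 59466.0$)
$376221 + B = 376221 + \frac{165092381428958}{2776232473} = \frac{1209569338653491}{2776232473}$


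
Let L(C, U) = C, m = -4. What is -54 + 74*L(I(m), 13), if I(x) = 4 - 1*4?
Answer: -54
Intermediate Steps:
I(x) = 0 (I(x) = 4 - 4 = 0)
-54 + 74*L(I(m), 13) = -54 + 74*0 = -54 + 0 = -54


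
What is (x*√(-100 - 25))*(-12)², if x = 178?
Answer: 128160*I*√5 ≈ 2.8657e+5*I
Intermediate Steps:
(x*√(-100 - 25))*(-12)² = (178*√(-100 - 25))*(-12)² = (178*√(-125))*144 = (178*(5*I*√5))*144 = (890*I*√5)*144 = 128160*I*√5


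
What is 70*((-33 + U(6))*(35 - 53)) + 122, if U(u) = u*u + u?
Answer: -11218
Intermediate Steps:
U(u) = u + u² (U(u) = u² + u = u + u²)
70*((-33 + U(6))*(35 - 53)) + 122 = 70*((-33 + 6*(1 + 6))*(35 - 53)) + 122 = 70*((-33 + 6*7)*(-18)) + 122 = 70*((-33 + 42)*(-18)) + 122 = 70*(9*(-18)) + 122 = 70*(-162) + 122 = -11340 + 122 = -11218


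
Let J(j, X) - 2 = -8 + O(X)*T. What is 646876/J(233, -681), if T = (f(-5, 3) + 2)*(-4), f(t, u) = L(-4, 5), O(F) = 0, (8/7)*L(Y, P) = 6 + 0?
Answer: -323438/3 ≈ -1.0781e+5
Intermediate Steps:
L(Y, P) = 21/4 (L(Y, P) = 7*(6 + 0)/8 = (7/8)*6 = 21/4)
f(t, u) = 21/4
T = -29 (T = (21/4 + 2)*(-4) = (29/4)*(-4) = -29)
J(j, X) = -6 (J(j, X) = 2 + (-8 + 0*(-29)) = 2 + (-8 + 0) = 2 - 8 = -6)
646876/J(233, -681) = 646876/(-6) = 646876*(-⅙) = -323438/3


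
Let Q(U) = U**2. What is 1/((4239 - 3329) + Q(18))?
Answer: 1/1234 ≈ 0.00081037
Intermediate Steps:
1/((4239 - 3329) + Q(18)) = 1/((4239 - 3329) + 18**2) = 1/(910 + 324) = 1/1234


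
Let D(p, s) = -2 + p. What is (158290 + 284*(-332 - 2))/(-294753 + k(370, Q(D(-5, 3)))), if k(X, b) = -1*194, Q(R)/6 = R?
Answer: -63434/294947 ≈ -0.21507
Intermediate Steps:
Q(R) = 6*R
k(X, b) = -194
(158290 + 284*(-332 - 2))/(-294753 + k(370, Q(D(-5, 3)))) = (158290 + 284*(-332 - 2))/(-294753 - 194) = (158290 + 284*(-334))/(-294947) = (158290 - 94856)*(-1/294947) = 63434*(-1/294947) = -63434/294947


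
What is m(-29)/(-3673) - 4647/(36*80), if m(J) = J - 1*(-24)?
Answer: -5684677/3526080 ≈ -1.6122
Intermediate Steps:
m(J) = 24 + J (m(J) = J + 24 = 24 + J)
m(-29)/(-3673) - 4647/(36*80) = (24 - 29)/(-3673) - 4647/(36*80) = -5*(-1/3673) - 4647/2880 = 5/3673 - 4647*1/2880 = 5/3673 - 1549/960 = -5684677/3526080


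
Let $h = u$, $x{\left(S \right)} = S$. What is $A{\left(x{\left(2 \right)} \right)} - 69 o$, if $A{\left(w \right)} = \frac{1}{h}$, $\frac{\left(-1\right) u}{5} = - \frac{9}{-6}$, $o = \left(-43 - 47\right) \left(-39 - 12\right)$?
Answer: $- \frac{4750652}{15} \approx -3.1671 \cdot 10^{5}$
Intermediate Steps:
$o = 4590$ ($o = \left(-90\right) \left(-51\right) = 4590$)
$u = - \frac{15}{2}$ ($u = - 5 \left(- \frac{9}{-6}\right) = - 5 \left(\left(-9\right) \left(- \frac{1}{6}\right)\right) = \left(-5\right) \frac{3}{2} = - \frac{15}{2} \approx -7.5$)
$h = - \frac{15}{2} \approx -7.5$
$A{\left(w \right)} = - \frac{2}{15}$ ($A{\left(w \right)} = \frac{1}{- \frac{15}{2}} = - \frac{2}{15}$)
$A{\left(x{\left(2 \right)} \right)} - 69 o = - \frac{2}{15} - 316710 = - \frac{4750652}{15}$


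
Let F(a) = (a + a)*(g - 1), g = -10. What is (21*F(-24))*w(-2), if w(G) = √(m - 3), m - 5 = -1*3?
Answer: 11088*I ≈ 11088.0*I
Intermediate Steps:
m = 2 (m = 5 - 1*3 = 5 - 3 = 2)
F(a) = -22*a (F(a) = (a + a)*(-10 - 1) = (2*a)*(-11) = -22*a)
w(G) = I (w(G) = √(2 - 3) = √(-1) = I)
(21*F(-24))*w(-2) = (21*(-22*(-24)))*I = (21*528)*I = 11088*I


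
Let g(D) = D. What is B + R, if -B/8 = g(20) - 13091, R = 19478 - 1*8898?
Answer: 115148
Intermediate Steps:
R = 10580 (R = 19478 - 8898 = 10580)
B = 104568 (B = -8*(20 - 13091) = -8*(-13071) = 104568)
B + R = 104568 + 10580 = 115148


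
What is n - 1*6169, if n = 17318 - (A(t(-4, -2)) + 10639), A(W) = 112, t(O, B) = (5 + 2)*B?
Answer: 398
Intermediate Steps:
t(O, B) = 7*B
n = 6567 (n = 17318 - (112 + 10639) = 17318 - 1*10751 = 17318 - 10751 = 6567)
n - 1*6169 = 6567 - 1*6169 = 6567 - 6169 = 398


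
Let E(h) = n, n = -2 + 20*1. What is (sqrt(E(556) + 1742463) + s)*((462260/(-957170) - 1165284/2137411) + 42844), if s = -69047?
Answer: -605203625449512352758/204586568687 + 26295289822128942*sqrt(193609)/204586568687 ≈ -2.9016e+9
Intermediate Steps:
n = 18 (n = -2 + 20 = 18)
E(h) = 18
(sqrt(E(556) + 1742463) + s)*((462260/(-957170) - 1165284/2137411) + 42844) = (sqrt(18 + 1742463) - 69047)*((462260/(-957170) - 1165284/2137411) + 42844) = (sqrt(1742481) - 69047)*((462260*(-1/957170) - 1165284*1/2137411) + 42844) = (3*sqrt(193609) - 69047)*((-46226/95717 - 1165284/2137411) + 42844) = (-69047 + 3*sqrt(193609))*(-210341449514/204586568687 + 42844) = (-69047 + 3*sqrt(193609))*(8765096607376314/204586568687) = -605203625449512352758/204586568687 + 26295289822128942*sqrt(193609)/204586568687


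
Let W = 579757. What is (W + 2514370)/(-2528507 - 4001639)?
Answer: -3094127/6530146 ≈ -0.47382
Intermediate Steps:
(W + 2514370)/(-2528507 - 4001639) = (579757 + 2514370)/(-2528507 - 4001639) = 3094127/(-6530146) = 3094127*(-1/6530146) = -3094127/6530146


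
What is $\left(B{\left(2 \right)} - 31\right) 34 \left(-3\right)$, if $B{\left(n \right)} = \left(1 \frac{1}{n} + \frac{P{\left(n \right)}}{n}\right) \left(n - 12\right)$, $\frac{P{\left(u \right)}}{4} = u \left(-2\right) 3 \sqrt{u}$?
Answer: $3672 - 24480 \sqrt{2} \approx -30948.0$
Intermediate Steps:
$P{\left(u \right)} = - 24 u^{\frac{3}{2}}$ ($P{\left(u \right)} = 4 u \left(-2\right) 3 \sqrt{u} = 4 - 2 u 3 \sqrt{u} = 4 - 6 u \sqrt{u} = 4 \left(- 6 u^{\frac{3}{2}}\right) = - 24 u^{\frac{3}{2}}$)
$B{\left(n \right)} = \left(-12 + n\right) \left(\frac{1}{n} - 24 \sqrt{n}\right)$ ($B{\left(n \right)} = \left(1 \frac{1}{n} + \frac{\left(-24\right) n^{\frac{3}{2}}}{n}\right) \left(n - 12\right) = \left(\frac{1}{n} - 24 \sqrt{n}\right) \left(-12 + n\right) = \left(-12 + n\right) \left(\frac{1}{n} - 24 \sqrt{n}\right)$)
$\left(B{\left(2 \right)} - 31\right) 34 \left(-3\right) = \left(\frac{-12 + 2 - 24 \cdot 2^{\frac{5}{2}} + 288 \cdot 2^{\frac{3}{2}}}{2} - 31\right) 34 \left(-3\right) = \left(\frac{-12 + 2 - 24 \cdot 4 \sqrt{2} + 288 \cdot 2 \sqrt{2}}{2} - 31\right) \left(-102\right) = \left(\frac{-12 + 2 - 96 \sqrt{2} + 576 \sqrt{2}}{2} - 31\right) \left(-102\right) = \left(\frac{-10 + 480 \sqrt{2}}{2} - 31\right) \left(-102\right) = \left(\left(-5 + 240 \sqrt{2}\right) - 31\right) \left(-102\right) = \left(-36 + 240 \sqrt{2}\right) \left(-102\right) = 3672 - 24480 \sqrt{2}$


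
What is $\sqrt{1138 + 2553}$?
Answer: $\sqrt{3691} \approx 60.754$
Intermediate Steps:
$\sqrt{1138 + 2553} = \sqrt{3691}$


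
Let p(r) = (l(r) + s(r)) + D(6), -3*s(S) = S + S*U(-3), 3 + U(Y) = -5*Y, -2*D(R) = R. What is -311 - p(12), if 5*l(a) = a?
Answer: -1292/5 ≈ -258.40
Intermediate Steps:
D(R) = -R/2
U(Y) = -3 - 5*Y
l(a) = a/5
s(S) = -13*S/3 (s(S) = -(S + S*(-3 - 5*(-3)))/3 = -(S + S*(-3 + 15))/3 = -(S + S*12)/3 = -(S + 12*S)/3 = -13*S/3)
p(r) = -3 - 62*r/15 (p(r) = (r/5 - 13*r/3) - 1/2*6 = -62*r/15 - 3 = -3 - 62*r/15)
-311 - p(12) = -311 - (-3 - 62/15*12) = -311 - (-3 - 248/5) = -311 - 1*(-263/5) = -311 + 263/5 = -1292/5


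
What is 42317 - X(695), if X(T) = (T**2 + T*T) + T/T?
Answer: -923734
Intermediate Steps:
X(T) = 1 + 2*T**2 (X(T) = (T**2 + T**2) + 1 = 2*T**2 + 1 = 1 + 2*T**2)
42317 - X(695) = 42317 - (1 + 2*695**2) = 42317 - (1 + 2*483025) = 42317 - (1 + 966050) = 42317 - 1*966051 = 42317 - 966051 = -923734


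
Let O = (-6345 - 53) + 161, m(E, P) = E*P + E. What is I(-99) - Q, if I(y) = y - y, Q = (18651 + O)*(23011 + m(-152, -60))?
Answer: -396987306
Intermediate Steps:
m(E, P) = E + E*P
O = -6237 (O = -6398 + 161 = -6237)
Q = 396987306 (Q = (18651 - 6237)*(23011 - 152*(1 - 60)) = 12414*(23011 - 152*(-59)) = 12414*(23011 + 8968) = 12414*31979 = 396987306)
I(y) = 0
I(-99) - Q = 0 - 1*396987306 = 0 - 396987306 = -396987306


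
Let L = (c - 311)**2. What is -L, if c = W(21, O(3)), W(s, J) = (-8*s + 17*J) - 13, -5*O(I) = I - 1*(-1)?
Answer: -6390784/25 ≈ -2.5563e+5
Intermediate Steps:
O(I) = -1/5 - I/5 (O(I) = -(I - 1*(-1))/5 = -(I + 1)/5 = -(1 + I)/5 = -1/5 - I/5)
W(s, J) = -13 - 8*s + 17*J
c = -973/5 (c = -13 - 8*21 + 17*(-1/5 - 1/5*3) = -13 - 168 + 17*(-1/5 - 3/5) = -13 - 168 + 17*(-4/5) = -13 - 168 - 68/5 = -973/5 ≈ -194.60)
L = 6390784/25 (L = (-973/5 - 311)**2 = (-2528/5)**2 = 6390784/25 ≈ 2.5563e+5)
-L = -1*6390784/25 = -6390784/25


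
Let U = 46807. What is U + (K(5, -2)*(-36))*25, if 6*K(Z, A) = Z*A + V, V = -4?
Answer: 48907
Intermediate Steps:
K(Z, A) = -⅔ + A*Z/6 (K(Z, A) = (Z*A - 4)/6 = (A*Z - 4)/6 = (-4 + A*Z)/6 = -⅔ + A*Z/6)
U + (K(5, -2)*(-36))*25 = 46807 + ((-⅔ + (⅙)*(-2)*5)*(-36))*25 = 46807 + ((-⅔ - 5/3)*(-36))*25 = 46807 - 7/3*(-36)*25 = 46807 + 84*25 = 46807 + 2100 = 48907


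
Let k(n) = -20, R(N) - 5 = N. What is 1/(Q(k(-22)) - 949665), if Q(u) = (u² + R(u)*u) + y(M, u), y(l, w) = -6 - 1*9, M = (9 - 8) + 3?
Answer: -1/948980 ≈ -1.0538e-6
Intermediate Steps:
R(N) = 5 + N
M = 4 (M = 1 + 3 = 4)
y(l, w) = -15 (y(l, w) = -6 - 9 = -15)
Q(u) = -15 + u² + u*(5 + u) (Q(u) = (u² + (5 + u)*u) - 15 = (u² + u*(5 + u)) - 15 = -15 + u² + u*(5 + u))
1/(Q(k(-22)) - 949665) = 1/((-15 + (-20)² - 20*(5 - 20)) - 949665) = 1/((-15 + 400 - 20*(-15)) - 949665) = 1/((-15 + 400 + 300) - 949665) = 1/(685 - 949665) = 1/(-948980) = -1/948980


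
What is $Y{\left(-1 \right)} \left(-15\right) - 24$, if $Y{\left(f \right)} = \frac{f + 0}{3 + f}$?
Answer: $- \frac{33}{2} \approx -16.5$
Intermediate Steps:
$Y{\left(f \right)} = \frac{f}{3 + f}$
$Y{\left(-1 \right)} \left(-15\right) - 24 = - \frac{1}{3 - 1} \left(-15\right) - 24 = - \frac{1}{2} \left(-15\right) - 24 = \left(-1\right) \frac{1}{2} \left(-15\right) - 24 = \left(- \frac{1}{2}\right) \left(-15\right) - 24 = \frac{15}{2} - 24 = - \frac{33}{2}$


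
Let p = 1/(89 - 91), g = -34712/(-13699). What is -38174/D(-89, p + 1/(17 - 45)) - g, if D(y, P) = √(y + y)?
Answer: -34712/13699 + 19087*I*√178/89 ≈ -2.5339 + 2861.3*I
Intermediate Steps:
g = 34712/13699 (g = -34712*(-1/13699) = 34712/13699 ≈ 2.5339)
p = -½ (p = 1/(-2) = -½ ≈ -0.50000)
D(y, P) = √2*√y (D(y, P) = √(2*y) = √2*√y)
-38174/D(-89, p + 1/(17 - 45)) - g = -38174*(-I*√178/178) - 1*34712/13699 = -38174*(-I*√178/178) - 34712/13699 = -(-19087)*I*√178/89 - 34712/13699 = 19087*I*√178/89 - 34712/13699 = -34712/13699 + 19087*I*√178/89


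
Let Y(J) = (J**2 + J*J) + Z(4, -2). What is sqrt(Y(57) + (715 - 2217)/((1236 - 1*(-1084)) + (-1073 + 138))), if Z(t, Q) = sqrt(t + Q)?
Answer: sqrt(12462545780 + 1918225*sqrt(2))/1385 ≈ 80.612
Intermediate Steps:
Z(t, Q) = sqrt(Q + t)
Y(J) = sqrt(2) + 2*J**2 (Y(J) = (J**2 + J*J) + sqrt(-2 + 4) = (J**2 + J**2) + sqrt(2) = 2*J**2 + sqrt(2) = sqrt(2) + 2*J**2)
sqrt(Y(57) + (715 - 2217)/((1236 - 1*(-1084)) + (-1073 + 138))) = sqrt((sqrt(2) + 2*57**2) + (715 - 2217)/((1236 - 1*(-1084)) + (-1073 + 138))) = sqrt((sqrt(2) + 2*3249) - 1502/((1236 + 1084) - 935)) = sqrt((sqrt(2) + 6498) - 1502/(2320 - 935)) = sqrt((6498 + sqrt(2)) - 1502/1385) = sqrt(8998228/1385 + sqrt(2))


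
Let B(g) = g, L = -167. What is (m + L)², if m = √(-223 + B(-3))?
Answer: (167 - I*√226)² ≈ 27663.0 - 5021.1*I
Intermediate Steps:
m = I*√226 (m = √(-223 - 3) = √(-226) = I*√226 ≈ 15.033*I)
(m + L)² = (I*√226 - 167)² = (-167 + I*√226)²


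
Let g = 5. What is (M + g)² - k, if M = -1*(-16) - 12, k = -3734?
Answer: 3815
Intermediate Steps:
M = 4 (M = 16 - 12 = 4)
(M + g)² - k = (4 + 5)² - 1*(-3734) = 9² + 3734 = 81 + 3734 = 3815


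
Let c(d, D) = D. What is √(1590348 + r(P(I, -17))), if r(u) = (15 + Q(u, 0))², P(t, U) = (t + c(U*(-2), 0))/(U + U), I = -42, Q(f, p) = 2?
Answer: √1590637 ≈ 1261.2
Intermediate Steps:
P(t, U) = t/(2*U) (P(t, U) = (t + 0)/(U + U) = t/((2*U)) = t*(1/(2*U)) = t/(2*U))
r(u) = 289 (r(u) = (15 + 2)² = 17² = 289)
√(1590348 + r(P(I, -17))) = √(1590348 + 289) = √1590637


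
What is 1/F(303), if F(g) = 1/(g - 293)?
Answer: 10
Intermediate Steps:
F(g) = 1/(-293 + g)
1/F(303) = 1/(1/(-293 + 303)) = 1/(1/10) = 10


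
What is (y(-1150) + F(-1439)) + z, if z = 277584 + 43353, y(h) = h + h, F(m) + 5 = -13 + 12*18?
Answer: 318835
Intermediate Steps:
F(m) = 198 (F(m) = -5 + (-13 + 12*18) = -5 + (-13 + 216) = -5 + 203 = 198)
y(h) = 2*h
z = 320937
(y(-1150) + F(-1439)) + z = (2*(-1150) + 198) + 320937 = (-2300 + 198) + 320937 = -2102 + 320937 = 318835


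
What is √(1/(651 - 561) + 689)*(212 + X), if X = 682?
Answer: 149*√620110/5 ≈ 23467.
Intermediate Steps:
√(1/(651 - 561) + 689)*(212 + X) = √(1/(651 - 561) + 689)*(212 + 682) = √(1/90 + 689)*894 = √(62011/90)*894 = (√620110/30)*894 = 149*√620110/5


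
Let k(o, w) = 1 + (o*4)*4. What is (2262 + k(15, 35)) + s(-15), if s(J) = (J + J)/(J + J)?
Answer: 2504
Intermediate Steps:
s(J) = 1 (s(J) = (2*J)/((2*J)) = (2*J)*(1/(2*J)) = 1)
k(o, w) = 1 + 16*o (k(o, w) = 1 + (4*o)*4 = 1 + 16*o)
(2262 + k(15, 35)) + s(-15) = (2262 + (1 + 16*15)) + 1 = (2262 + (1 + 240)) + 1 = (2262 + 241) + 1 = 2503 + 1 = 2504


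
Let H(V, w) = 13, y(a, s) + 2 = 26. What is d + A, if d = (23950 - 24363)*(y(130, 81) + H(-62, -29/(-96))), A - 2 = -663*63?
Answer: -57048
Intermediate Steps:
y(a, s) = 24 (y(a, s) = -2 + 26 = 24)
A = -41767 (A = 2 - 663*63 = 2 - 41769 = -41767)
d = -15281 (d = (23950 - 24363)*(24 + 13) = -413*37 = -15281)
d + A = -15281 - 41767 = -57048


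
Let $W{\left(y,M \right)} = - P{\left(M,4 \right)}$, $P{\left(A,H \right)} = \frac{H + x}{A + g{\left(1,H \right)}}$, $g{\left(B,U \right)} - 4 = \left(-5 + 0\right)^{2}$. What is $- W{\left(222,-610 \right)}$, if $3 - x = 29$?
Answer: $\frac{22}{581} \approx 0.037866$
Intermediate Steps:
$x = -26$ ($x = 3 - 29 = -26$)
$g{\left(B,U \right)} = 29$ ($g{\left(B,U \right)} = 4 + \left(-5 + 0\right)^{2} = 4 + \left(-5\right)^{2} = 4 + 25 = 29$)
$P{\left(A,H \right)} = \frac{-26 + H}{29 + A}$ ($P{\left(A,H \right)} = \frac{H - 26}{A + 29} = \frac{-26 + H}{29 + A}$)
$W{\left(y,M \right)} = \frac{22}{29 + M}$ ($W{\left(y,M \right)} = - \frac{-26 + 4}{29 + M} = - \frac{-22}{29 + M} = \frac{22}{29 + M}$)
$- W{\left(222,-610 \right)} = - \frac{22}{29 - 610} = - \frac{22}{-581} = - \frac{22 \left(-1\right)}{581} = \left(-1\right) \left(- \frac{22}{581}\right) = \frac{22}{581}$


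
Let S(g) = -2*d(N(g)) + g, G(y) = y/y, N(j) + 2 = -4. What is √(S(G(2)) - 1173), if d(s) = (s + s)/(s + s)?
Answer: I*√1174 ≈ 34.264*I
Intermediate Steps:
N(j) = -6 (N(j) = -2 - 4 = -6)
d(s) = 1 (d(s) = (2*s)/((2*s)) = (2*s)*(1/(2*s)) = 1)
G(y) = 1
S(g) = -2 + g (S(g) = -2*1 + g = -2 + g)
√(S(G(2)) - 1173) = √((-2 + 1) - 1173) = √(-1 - 1173) = √(-1174) = I*√1174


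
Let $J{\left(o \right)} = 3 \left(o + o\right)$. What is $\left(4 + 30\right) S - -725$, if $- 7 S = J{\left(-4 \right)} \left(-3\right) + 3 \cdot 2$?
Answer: $\frac{2423}{7} \approx 346.14$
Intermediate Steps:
$J{\left(o \right)} = 6 o$ ($J{\left(o \right)} = 3 \cdot 2 o = 6 o$)
$S = - \frac{78}{7}$ ($S = - \frac{6 \left(-4\right) \left(-3\right) + 3 \cdot 2}{7} = - \frac{\left(-24\right) \left(-3\right) + 6}{7} = - \frac{72 + 6}{7} = \left(- \frac{1}{7}\right) 78 = - \frac{78}{7} \approx -11.143$)
$\left(4 + 30\right) S - -725 = \left(4 + 30\right) \left(- \frac{78}{7}\right) - -725 = 34 \left(- \frac{78}{7}\right) + 725 = - \frac{2652}{7} + 725 = \frac{2423}{7}$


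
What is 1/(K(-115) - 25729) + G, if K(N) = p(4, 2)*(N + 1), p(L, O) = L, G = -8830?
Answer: -231213551/26185 ≈ -8830.0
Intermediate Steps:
K(N) = 4 + 4*N (K(N) = 4*(N + 1) = 4*(1 + N) = 4 + 4*N)
1/(K(-115) - 25729) + G = 1/((4 + 4*(-115)) - 25729) - 8830 = 1/((4 - 460) - 25729) - 8830 = 1/(-456 - 25729) - 8830 = 1/(-26185) - 8830 = -1/26185 - 8830 = -231213551/26185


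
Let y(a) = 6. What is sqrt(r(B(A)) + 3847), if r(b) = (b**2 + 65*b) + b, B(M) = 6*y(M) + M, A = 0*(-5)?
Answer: sqrt(7519) ≈ 86.712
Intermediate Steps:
A = 0
B(M) = 36 + M (B(M) = 6*6 + M = 36 + M)
r(b) = b**2 + 66*b
sqrt(r(B(A)) + 3847) = sqrt((36 + 0)*(66 + (36 + 0)) + 3847) = sqrt(36*(66 + 36) + 3847) = sqrt(36*102 + 3847) = sqrt(3672 + 3847) = sqrt(7519)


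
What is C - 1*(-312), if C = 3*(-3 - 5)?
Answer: 288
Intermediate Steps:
C = -24 (C = 3*(-8) = -24)
C - 1*(-312) = -24 - 1*(-312) = -24 + 312 = 288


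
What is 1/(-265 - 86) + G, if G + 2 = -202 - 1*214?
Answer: -146719/351 ≈ -418.00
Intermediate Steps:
G = -418 (G = -2 + (-202 - 1*214) = -2 + (-202 - 214) = -2 - 416 = -418)
1/(-265 - 86) + G = 1/(-265 - 86) - 418 = 1/(-351) - 418 = -1/351 - 418 = -146719/351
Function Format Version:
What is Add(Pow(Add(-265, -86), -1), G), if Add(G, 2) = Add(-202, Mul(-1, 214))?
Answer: Rational(-146719, 351) ≈ -418.00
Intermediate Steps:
G = -418 (G = Add(-2, Add(-202, Mul(-1, 214))) = Add(-2, Add(-202, -214)) = Add(-2, -416) = -418)
Add(Pow(Add(-265, -86), -1), G) = Add(Pow(Add(-265, -86), -1), -418) = Add(Pow(-351, -1), -418) = Add(Rational(-1, 351), -418) = Rational(-146719, 351)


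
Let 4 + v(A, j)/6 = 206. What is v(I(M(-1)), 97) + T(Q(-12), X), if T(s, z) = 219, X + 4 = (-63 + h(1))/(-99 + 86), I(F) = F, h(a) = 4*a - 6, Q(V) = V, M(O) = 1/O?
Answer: 1431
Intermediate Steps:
h(a) = -6 + 4*a
v(A, j) = 1212 (v(A, j) = -24 + 6*206 = -24 + 1236 = 1212)
X = 1 (X = -4 + (-63 + (-6 + 4*1))/(-99 + 86) = -4 + (-63 + (-6 + 4))/(-13) = -4 + (-63 - 2)*(-1/13) = -4 - 65*(-1/13) = -4 + 5 = 1)
v(I(M(-1)), 97) + T(Q(-12), X) = 1212 + 219 = 1431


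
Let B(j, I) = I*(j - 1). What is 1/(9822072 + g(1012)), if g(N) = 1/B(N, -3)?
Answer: 3033/29790344375 ≈ 1.0181e-7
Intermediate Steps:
B(j, I) = I*(-1 + j)
g(N) = 1/(3 - 3*N) (g(N) = 1/(-3*(-1 + N)) = 1/(3 - 3*N))
1/(9822072 + g(1012)) = 1/(9822072 + 1/(3*(1 - 1*1012))) = 1/(9822072 + 1/(3*(1 - 1012))) = 1/(9822072 + (1/3)/(-1011)) = 1/(9822072 + (1/3)*(-1/1011)) = 1/(9822072 - 1/3033) = 1/(29790344375/3033) = 3033/29790344375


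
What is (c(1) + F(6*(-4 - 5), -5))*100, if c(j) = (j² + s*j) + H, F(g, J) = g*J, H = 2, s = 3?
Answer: 27600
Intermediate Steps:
F(g, J) = J*g
c(j) = 2 + j² + 3*j (c(j) = (j² + 3*j) + 2 = 2 + j² + 3*j)
(c(1) + F(6*(-4 - 5), -5))*100 = ((2 + 1² + 3*1) - 30*(-4 - 5))*100 = ((2 + 1 + 3) - 30*(-9))*100 = (6 - 5*(-54))*100 = (6 + 270)*100 = 276*100 = 27600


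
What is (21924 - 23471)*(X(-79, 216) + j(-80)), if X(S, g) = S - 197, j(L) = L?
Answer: 550732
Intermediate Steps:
X(S, g) = -197 + S
(21924 - 23471)*(X(-79, 216) + j(-80)) = (21924 - 23471)*((-197 - 79) - 80) = -1547*(-276 - 80) = -1547*(-356) = 550732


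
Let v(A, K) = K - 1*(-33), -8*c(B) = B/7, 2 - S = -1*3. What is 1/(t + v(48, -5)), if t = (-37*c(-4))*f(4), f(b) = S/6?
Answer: 84/2167 ≈ 0.038763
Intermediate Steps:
S = 5 (S = 2 - (-1)*3 = 2 - 1*(-3) = 2 + 3 = 5)
c(B) = -B/56 (c(B) = -B/(8*7) = -B/56)
f(b) = ⅚ (f(b) = 5/6 = 5*(⅙) = ⅚)
v(A, K) = 33 + K (v(A, K) = K + 33 = 33 + K)
t = -185/84 (t = -(-37)*(-4)/56*(⅚) = -37*1/14*(⅚) = -37/14*⅚ = -185/84 ≈ -2.2024)
1/(t + v(48, -5)) = 1/(-185/84 + (33 - 5)) = 1/(-185/84 + 28) = 1/(2167/84) = 84/2167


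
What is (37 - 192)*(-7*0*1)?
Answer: 0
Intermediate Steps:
(37 - 192)*(-7*0*1) = -0 = -155*0 = 0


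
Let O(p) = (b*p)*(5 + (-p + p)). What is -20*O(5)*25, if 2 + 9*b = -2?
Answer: 50000/9 ≈ 5555.6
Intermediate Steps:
b = -4/9 (b = -2/9 + (⅑)*(-2) = -2/9 - 2/9 = -4/9 ≈ -0.44444)
O(p) = -20*p/9 (O(p) = (-4*p/9)*(5 + (-p + p)) = (-4*p/9)*(5 + 0) = -4*p/9*5 = -20*p/9)
-20*O(5)*25 = -(-400)*5/9*25 = -20*(-100/9)*25 = (2000/9)*25 = 50000/9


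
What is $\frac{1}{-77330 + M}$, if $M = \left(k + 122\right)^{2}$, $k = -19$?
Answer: $- \frac{1}{66721} \approx -1.4988 \cdot 10^{-5}$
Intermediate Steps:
$M = 10609$ ($M = \left(-19 + 122\right)^{2} = 103^{2} = 10609$)
$\frac{1}{-77330 + M} = \frac{1}{-77330 + 10609} = \frac{1}{-66721} = - \frac{1}{66721}$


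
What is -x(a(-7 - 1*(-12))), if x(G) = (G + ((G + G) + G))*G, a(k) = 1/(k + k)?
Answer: -1/25 ≈ -0.040000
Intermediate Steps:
a(k) = 1/(2*k)
x(G) = 4*G**2 (x(G) = (G + (2*G + G))*G = (G + 3*G)*G = (4*G)*G = 4*G**2)
-x(a(-7 - 1*(-12))) = -4*(1/(2*(-7 - 1*(-12))))**2 = -4*(1/(2*(-7 + 12)))**2 = -4*((1/2)/5)**2 = -4*((1/2)*(1/5))**2 = -4*(1/10)**2 = -4/100 = -1*1/25 = -1/25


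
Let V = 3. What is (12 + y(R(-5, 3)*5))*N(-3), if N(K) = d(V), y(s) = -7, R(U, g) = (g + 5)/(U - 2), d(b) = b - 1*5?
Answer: -10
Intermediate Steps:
d(b) = -5 + b (d(b) = b - 5 = -5 + b)
R(U, g) = (5 + g)/(-2 + U)
N(K) = -2 (N(K) = -5 + 3 = -2)
(12 + y(R(-5, 3)*5))*N(-3) = (12 - 7)*(-2) = 5*(-2) = -10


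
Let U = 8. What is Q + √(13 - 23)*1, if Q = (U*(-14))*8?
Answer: -896 + I*√10 ≈ -896.0 + 3.1623*I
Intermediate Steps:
Q = -896 (Q = (8*(-14))*8 = -112*8 = -896)
Q + √(13 - 23)*1 = -896 + √(13 - 23)*1 = -896 + √(-10)*1 = -896 + (I*√10)*1 = -896 + I*√10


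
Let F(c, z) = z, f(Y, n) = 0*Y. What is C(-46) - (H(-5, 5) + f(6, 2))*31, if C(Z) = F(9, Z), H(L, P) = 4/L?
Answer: -106/5 ≈ -21.200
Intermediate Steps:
f(Y, n) = 0
C(Z) = Z
C(-46) - (H(-5, 5) + f(6, 2))*31 = -46 - (4/(-5) + 0)*31 = -46 - (4*(-⅕) + 0)*31 = -46 - (-⅘ + 0)*31 = -46 - (-4)*31/5 = -46 - 1*(-124/5) = -46 + 124/5 = -106/5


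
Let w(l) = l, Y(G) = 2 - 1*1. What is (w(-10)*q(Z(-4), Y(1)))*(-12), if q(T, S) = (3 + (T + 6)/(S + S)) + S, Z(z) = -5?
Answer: 540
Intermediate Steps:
Y(G) = 1 (Y(G) = 2 - 1 = 1)
q(T, S) = 3 + S + (6 + T)/(2*S) (q(T, S) = (3 + (6 + T)/((2*S))) + S = (3 + (6 + T)*(1/(2*S))) + S = (3 + (6 + T)/(2*S)) + S = 3 + S + (6 + T)/(2*S))
(w(-10)*q(Z(-4), Y(1)))*(-12) = -10*(3 + (1/2)*(-5) + 1*(3 + 1))/1*(-12) = -10*(3 - 5/2 + 1*4)*(-12) = -10*(3 - 5/2 + 4)*(-12) = -10*9/2*(-12) = -45*(-12) = 540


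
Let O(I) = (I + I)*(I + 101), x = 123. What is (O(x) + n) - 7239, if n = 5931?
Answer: 53796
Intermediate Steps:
O(I) = 2*I*(101 + I) (O(I) = (2*I)*(101 + I) = 2*I*(101 + I))
(O(x) + n) - 7239 = (2*123*(101 + 123) + 5931) - 7239 = (2*123*224 + 5931) - 7239 = (55104 + 5931) - 7239 = 61035 - 7239 = 53796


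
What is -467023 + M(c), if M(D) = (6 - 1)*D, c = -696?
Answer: -470503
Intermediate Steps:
M(D) = 5*D
-467023 + M(c) = -467023 + 5*(-696) = -467023 - 3480 = -470503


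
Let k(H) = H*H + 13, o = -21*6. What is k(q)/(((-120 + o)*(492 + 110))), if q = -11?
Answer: -67/74046 ≈ -0.00090484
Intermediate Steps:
o = -126
k(H) = 13 + H**2 (k(H) = H**2 + 13 = 13 + H**2)
k(q)/(((-120 + o)*(492 + 110))) = (13 + (-11)**2)/(((-120 - 126)*(492 + 110))) = (13 + 121)/((-246*602)) = 134/(-148092) = 134*(-1/148092) = -67/74046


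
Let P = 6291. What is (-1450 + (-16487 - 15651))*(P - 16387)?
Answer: 339104448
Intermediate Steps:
(-1450 + (-16487 - 15651))*(P - 16387) = (-1450 + (-16487 - 15651))*(6291 - 16387) = (-1450 - 32138)*(-10096) = -33588*(-10096) = 339104448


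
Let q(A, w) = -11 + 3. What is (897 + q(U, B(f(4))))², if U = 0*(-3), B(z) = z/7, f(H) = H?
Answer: 790321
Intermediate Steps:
B(z) = z/7 (B(z) = z*(⅐) = z/7)
U = 0
q(A, w) = -8
(897 + q(U, B(f(4))))² = (897 - 8)² = 889² = 790321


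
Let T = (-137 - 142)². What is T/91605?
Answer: 837/985 ≈ 0.84975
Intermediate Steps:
T = 77841 (T = (-279)² = 77841)
T/91605 = 77841/91605 = 77841*(1/91605) = 837/985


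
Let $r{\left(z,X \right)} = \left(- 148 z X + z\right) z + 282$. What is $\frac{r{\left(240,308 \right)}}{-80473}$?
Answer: $\frac{2625580518}{80473} \approx 32627.0$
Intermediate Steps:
$r{\left(z,X \right)} = 282 + z \left(z - 148 X z\right)$ ($r{\left(z,X \right)} = \left(- 148 X z + z\right) z + 282 = \left(z - 148 X z\right) z + 282 = z \left(z - 148 X z\right) + 282 = 282 + z \left(z - 148 X z\right)$)
$\frac{r{\left(240,308 \right)}}{-80473} = \frac{282 + 240^{2} - 45584 \cdot 240^{2}}{-80473} = \left(282 + 57600 - 45584 \cdot 57600\right) \left(- \frac{1}{80473}\right) = \left(282 + 57600 - 2625638400\right) \left(- \frac{1}{80473}\right) = \left(-2625580518\right) \left(- \frac{1}{80473}\right) = \frac{2625580518}{80473}$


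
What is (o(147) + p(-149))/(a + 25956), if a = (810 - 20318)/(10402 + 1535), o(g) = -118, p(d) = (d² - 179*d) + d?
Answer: 580197885/309817264 ≈ 1.8727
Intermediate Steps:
p(d) = d² - 178*d
a = -19508/11937 ≈ -1.6342
(o(147) + p(-149))/(a + 25956) = (-118 - 149*(-178 - 149))/(-19508/11937 + 25956) = (-118 - 149*(-327))/(309817264/11937) = (-118 + 48723)*(11937/309817264) = 48605*(11937/309817264) = 580197885/309817264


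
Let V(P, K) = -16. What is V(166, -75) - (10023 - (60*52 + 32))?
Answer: -6887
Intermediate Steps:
V(166, -75) - (10023 - (60*52 + 32)) = -16 - (10023 - (60*52 + 32)) = -16 - (10023 - (3120 + 32)) = -16 - (10023 - 1*3152) = -16 - (10023 - 3152) = -16 - 1*6871 = -16 - 6871 = -6887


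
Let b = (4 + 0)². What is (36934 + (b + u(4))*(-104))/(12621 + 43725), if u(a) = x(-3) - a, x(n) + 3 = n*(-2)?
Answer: 17687/28173 ≈ 0.62780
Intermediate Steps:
x(n) = -3 - 2*n (x(n) = -3 + n*(-2) = -3 - 2*n)
u(a) = 3 - a (u(a) = (-3 - 2*(-3)) - a = (-3 + 6) - a = 3 - a)
b = 16 (b = 4² = 16)
(36934 + (b + u(4))*(-104))/(12621 + 43725) = (36934 + (16 + (3 - 1*4))*(-104))/(12621 + 43725) = (36934 + (16 + (3 - 4))*(-104))/56346 = (36934 + (16 - 1)*(-104))*(1/56346) = (36934 + 15*(-104))*(1/56346) = (36934 - 1560)*(1/56346) = 35374*(1/56346) = 17687/28173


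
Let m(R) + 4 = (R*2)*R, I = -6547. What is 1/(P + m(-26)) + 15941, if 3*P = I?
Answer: 39900320/2503 ≈ 15941.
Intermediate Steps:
m(R) = -4 + 2*R² (m(R) = -4 + (R*2)*R = -4 + (2*R)*R = -4 + 2*R²)
P = -6547/3 (P = (⅓)*(-6547) = -6547/3 ≈ -2182.3)
1/(P + m(-26)) + 15941 = 1/(-6547/3 + (-4 + 2*(-26)²)) + 15941 = 1/(-6547/3 + (-4 + 2*676)) + 15941 = 1/(-6547/3 + (-4 + 1352)) + 15941 = 1/(-6547/3 + 1348) + 15941 = 1/(-2503/3) + 15941 = -3/2503 + 15941 = 39900320/2503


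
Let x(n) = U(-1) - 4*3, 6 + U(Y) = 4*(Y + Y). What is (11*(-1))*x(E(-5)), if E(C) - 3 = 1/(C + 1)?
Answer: 286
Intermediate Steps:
U(Y) = -6 + 8*Y (U(Y) = -6 + 4*(Y + Y) = -6 + 4*(2*Y) = -6 + 8*Y)
E(C) = 3 + 1/(1 + C) (E(C) = 3 + 1/(C + 1) = 3 + 1/(1 + C))
x(n) = -26 (x(n) = (-6 + 8*(-1)) - 4*3 = (-6 - 8) - 12 = -14 - 12 = -26)
(11*(-1))*x(E(-5)) = (11*(-1))*(-26) = -11*(-26) = 286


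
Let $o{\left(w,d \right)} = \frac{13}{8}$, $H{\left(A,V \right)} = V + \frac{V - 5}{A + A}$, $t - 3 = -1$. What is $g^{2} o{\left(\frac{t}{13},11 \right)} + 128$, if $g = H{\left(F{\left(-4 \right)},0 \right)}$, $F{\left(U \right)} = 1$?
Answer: $\frac{4421}{32} \approx 138.16$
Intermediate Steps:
$t = 2$ ($t = 3 - 1 = 2$)
$H{\left(A,V \right)} = V + \frac{-5 + V}{2 A}$
$g = - \frac{5}{2}$ ($g = \frac{-5 + 0 + 2 \cdot 1 \cdot 0}{2 \cdot 1} = \frac{1}{2} \cdot 1 \left(-5 + 0 + 0\right) = \frac{1}{2} \cdot 1 \left(-5\right) = - \frac{5}{2} \approx -2.5$)
$o{\left(w,d \right)} = \frac{13}{8}$ ($o{\left(w,d \right)} = 13 \cdot \frac{1}{8} = \frac{13}{8}$)
$g^{2} o{\left(\frac{t}{13},11 \right)} + 128 = \left(- \frac{5}{2}\right)^{2} \cdot \frac{13}{8} + 128 = \frac{25}{4} \cdot \frac{13}{8} + 128 = \frac{325}{32} + 128 = \frac{4421}{32}$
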